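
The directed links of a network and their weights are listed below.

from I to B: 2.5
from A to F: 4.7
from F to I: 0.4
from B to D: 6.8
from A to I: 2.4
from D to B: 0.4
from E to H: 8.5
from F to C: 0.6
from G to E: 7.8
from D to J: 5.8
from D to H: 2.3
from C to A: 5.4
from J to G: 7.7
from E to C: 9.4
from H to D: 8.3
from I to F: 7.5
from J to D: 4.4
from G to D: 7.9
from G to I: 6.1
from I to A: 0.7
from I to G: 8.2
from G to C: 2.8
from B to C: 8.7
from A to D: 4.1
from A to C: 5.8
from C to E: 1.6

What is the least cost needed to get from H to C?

17.4

Candidate routes:
H - D - J - G - C: 8.3+5.8+7.7+2.8 = 24.6
H - D - B - C: 8.3+0.4+8.7 = 17.4
H - D - J - G - I - A - F - C: 8.3+5.8+7.7+6.1+0.7+4.7+0.6 = 33.9
The minimum is 17.4 via H - D - B - C.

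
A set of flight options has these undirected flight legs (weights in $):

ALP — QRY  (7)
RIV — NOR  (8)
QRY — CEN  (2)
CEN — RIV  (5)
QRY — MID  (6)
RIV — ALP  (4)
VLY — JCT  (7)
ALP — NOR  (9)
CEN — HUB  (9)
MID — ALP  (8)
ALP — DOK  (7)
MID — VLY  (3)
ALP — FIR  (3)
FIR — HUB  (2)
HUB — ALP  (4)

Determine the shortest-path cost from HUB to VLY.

Candidate routes:
HUB - FIR - ALP - MID - VLY: 2+3+8+3 = 16
HUB - ALP - MID - VLY: 4+8+3 = 15
HUB - ALP - QRY - MID - VLY: 4+7+6+3 = 20
Cheapest is HUB - ALP - MID - VLY at $15.

$15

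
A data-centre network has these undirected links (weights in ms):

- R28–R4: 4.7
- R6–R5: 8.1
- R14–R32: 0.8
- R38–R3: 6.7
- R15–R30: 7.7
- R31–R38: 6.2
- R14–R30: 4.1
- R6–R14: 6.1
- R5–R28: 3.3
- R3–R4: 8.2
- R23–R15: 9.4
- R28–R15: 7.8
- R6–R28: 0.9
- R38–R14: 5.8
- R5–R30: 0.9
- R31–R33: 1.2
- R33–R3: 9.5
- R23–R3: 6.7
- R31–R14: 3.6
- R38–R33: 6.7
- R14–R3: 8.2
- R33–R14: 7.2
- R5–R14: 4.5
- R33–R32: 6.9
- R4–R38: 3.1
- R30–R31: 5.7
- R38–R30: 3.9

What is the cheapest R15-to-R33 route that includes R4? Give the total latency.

22.3 ms

Shortest R15→R4: R15 → R28 → R4 = 12.5
Shortest R4→R33: R4 → R38 → R33 = 9.8
Total via R4: 12.5 + 9.8 = 22.3 ms.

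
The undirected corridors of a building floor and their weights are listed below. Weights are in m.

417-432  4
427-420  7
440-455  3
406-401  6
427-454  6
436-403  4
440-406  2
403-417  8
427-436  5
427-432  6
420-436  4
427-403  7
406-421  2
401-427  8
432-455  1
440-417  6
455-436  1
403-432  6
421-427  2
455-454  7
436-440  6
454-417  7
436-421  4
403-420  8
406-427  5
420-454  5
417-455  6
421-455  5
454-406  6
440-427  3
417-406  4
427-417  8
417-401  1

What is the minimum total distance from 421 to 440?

Enumerating some paths:
421–406–440: 2+2 = 4
421–427–440: 2+3 = 5
The minimum is 4 m via 421–406–440.

4 m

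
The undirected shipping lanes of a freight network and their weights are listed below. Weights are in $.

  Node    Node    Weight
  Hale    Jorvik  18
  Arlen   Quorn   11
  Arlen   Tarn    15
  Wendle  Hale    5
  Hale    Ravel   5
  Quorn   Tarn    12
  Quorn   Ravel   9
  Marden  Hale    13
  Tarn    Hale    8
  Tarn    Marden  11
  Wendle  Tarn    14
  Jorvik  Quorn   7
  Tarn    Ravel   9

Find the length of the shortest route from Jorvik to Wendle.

$23

Enumerating some paths:
Jorvik–Quorn–Ravel–Hale–Wendle: 7+9+5+5 = 26
Jorvik–Hale–Wendle: 18+5 = 23
The minimum is $23 via Jorvik–Hale–Wendle.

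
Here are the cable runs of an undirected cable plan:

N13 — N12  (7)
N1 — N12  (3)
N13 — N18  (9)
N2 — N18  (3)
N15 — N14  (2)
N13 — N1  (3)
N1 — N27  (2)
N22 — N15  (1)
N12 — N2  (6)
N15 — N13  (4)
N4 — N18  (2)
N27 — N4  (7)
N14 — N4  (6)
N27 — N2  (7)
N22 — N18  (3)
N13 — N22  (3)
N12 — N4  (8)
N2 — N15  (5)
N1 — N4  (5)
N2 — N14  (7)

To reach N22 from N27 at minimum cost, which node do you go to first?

N1

Candidate routes:
N27–N1–N4–N18–N22: 2+5+2+3 = 12
N27–N1–N13–N15–N22: 2+3+4+1 = 10
N27–N4–N18–N22: 7+2+3 = 12
N27–N1–N13–N22: 2+3+3 = 8
Cheapest is N27–N1–N13–N22 at 8.
So from N27 the first move is to N1.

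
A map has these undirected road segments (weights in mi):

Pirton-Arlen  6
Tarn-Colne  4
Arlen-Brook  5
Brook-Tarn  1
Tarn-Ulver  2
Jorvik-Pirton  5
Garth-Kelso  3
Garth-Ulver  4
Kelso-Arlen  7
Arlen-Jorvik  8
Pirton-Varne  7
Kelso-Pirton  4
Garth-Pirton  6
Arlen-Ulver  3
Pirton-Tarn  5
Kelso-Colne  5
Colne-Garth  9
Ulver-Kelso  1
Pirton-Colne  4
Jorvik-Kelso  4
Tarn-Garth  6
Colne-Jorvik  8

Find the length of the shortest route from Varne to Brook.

Compare a few routes:
Varne–Pirton–Kelso–Ulver–Tarn–Brook: 7+4+1+2+1 = 15
Varne–Pirton–Tarn–Brook: 7+5+1 = 13
Varne–Pirton–Colne–Tarn–Brook: 7+4+4+1 = 16
The minimum is 13 mi via Varne–Pirton–Tarn–Brook.

13 mi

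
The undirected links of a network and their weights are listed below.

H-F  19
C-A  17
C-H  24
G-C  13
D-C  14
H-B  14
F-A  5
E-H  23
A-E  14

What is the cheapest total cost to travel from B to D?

Settle nodes by increasing distance from B:
B: 0
H: 14  (via B)
F: 33  (via H)
E: 37  (via H)
A: 38  (via F)
C: 38  (via H)
G: 51  (via C)
D: 52  (via C)
Shortest route: B–H–C–D = 52.

52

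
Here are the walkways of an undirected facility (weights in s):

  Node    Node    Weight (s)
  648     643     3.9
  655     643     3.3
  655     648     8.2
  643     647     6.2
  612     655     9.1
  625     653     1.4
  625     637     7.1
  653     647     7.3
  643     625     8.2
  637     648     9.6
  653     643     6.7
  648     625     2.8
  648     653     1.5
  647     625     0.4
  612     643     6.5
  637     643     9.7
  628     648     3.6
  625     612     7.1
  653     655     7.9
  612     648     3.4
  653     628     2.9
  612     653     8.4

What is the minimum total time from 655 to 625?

Enumerating some paths:
655–643–648–625: 3.3+3.9+2.8 = 10
655–643–647–625: 3.3+6.2+0.4 = 9.9
655–653–625: 7.9+1.4 = 9.3
The minimum is 9.3 s via 655–653–625.

9.3 s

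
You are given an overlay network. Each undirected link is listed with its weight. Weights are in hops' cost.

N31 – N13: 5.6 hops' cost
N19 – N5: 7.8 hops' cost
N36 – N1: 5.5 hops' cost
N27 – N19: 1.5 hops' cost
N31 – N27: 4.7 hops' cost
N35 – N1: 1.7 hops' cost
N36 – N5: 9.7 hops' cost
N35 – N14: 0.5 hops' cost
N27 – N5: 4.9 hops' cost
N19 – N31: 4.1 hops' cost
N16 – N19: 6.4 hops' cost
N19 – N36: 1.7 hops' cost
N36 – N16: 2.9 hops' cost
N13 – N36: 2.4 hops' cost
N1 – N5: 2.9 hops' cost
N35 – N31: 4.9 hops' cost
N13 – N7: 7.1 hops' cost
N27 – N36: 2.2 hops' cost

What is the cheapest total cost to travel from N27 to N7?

11.7 hops' cost

Candidate routes:
N27 - N31 - N13 - N7: 4.7+5.6+7.1 = 17.4
N27 - N19 - N36 - N13 - N7: 1.5+1.7+2.4+7.1 = 12.7
N27 - N36 - N13 - N7: 2.2+2.4+7.1 = 11.7
The minimum is 11.7 hops' cost via N27 - N36 - N13 - N7.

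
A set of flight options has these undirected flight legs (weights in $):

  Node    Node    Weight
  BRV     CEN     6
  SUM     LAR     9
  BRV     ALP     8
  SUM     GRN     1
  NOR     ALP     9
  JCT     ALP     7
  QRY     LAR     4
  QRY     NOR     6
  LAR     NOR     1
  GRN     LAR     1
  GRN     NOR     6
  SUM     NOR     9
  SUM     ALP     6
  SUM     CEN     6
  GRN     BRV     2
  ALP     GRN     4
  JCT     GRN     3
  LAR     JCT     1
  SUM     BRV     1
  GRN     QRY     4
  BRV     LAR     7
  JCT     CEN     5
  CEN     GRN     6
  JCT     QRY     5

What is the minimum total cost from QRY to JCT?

Settle nodes by increasing distance from QRY:
QRY: 0
LAR: 4  (via QRY)
GRN: 4  (via QRY)
SUM: 5  (via GRN)
JCT: 5  (via QRY)
Shortest route: QRY → JCT = $5.

$5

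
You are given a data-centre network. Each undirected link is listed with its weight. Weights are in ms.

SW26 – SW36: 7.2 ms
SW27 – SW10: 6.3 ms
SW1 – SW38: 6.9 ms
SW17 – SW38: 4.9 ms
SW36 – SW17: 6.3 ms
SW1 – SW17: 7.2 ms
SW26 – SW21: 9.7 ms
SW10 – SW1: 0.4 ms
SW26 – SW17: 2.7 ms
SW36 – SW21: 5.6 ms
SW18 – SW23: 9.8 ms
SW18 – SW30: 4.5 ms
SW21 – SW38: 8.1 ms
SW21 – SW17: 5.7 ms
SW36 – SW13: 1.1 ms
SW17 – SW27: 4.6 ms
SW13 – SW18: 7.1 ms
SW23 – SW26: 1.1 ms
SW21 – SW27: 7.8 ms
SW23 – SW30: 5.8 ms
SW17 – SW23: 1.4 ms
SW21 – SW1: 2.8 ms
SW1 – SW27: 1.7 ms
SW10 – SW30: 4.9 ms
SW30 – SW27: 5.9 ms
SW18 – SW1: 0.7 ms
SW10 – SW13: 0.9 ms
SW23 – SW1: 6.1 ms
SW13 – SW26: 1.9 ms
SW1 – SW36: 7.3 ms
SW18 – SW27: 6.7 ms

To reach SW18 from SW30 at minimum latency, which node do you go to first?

SW18

Candidate routes:
SW30 → SW10 → SW1 → SW18: 4.9+0.4+0.7 = 6
SW30 → SW23 → SW26 → SW13 → SW10 → SW1 → SW18: 5.8+1.1+1.9+0.9+0.4+0.7 = 10.8
SW30 → SW27 → SW1 → SW18: 5.9+1.7+0.7 = 8.3
SW30 → SW18: 4.5 = 4.5
The minimum is 4.5 ms via SW30 → SW18.
So from SW30 the first move is to SW18.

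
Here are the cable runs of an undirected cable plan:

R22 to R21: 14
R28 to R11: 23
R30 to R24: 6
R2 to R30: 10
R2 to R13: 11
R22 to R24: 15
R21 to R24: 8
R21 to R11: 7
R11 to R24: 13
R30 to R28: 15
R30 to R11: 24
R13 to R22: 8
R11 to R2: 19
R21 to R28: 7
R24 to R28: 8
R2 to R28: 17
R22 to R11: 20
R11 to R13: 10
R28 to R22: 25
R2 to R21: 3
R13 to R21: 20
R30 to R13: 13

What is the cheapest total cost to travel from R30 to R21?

13

Running Dijkstra from R30:
R30: 0
R24: 6  (via R30)
R2: 10  (via R30)
R21: 13  (via R2)
Shortest route: R30–R2–R21 = 13.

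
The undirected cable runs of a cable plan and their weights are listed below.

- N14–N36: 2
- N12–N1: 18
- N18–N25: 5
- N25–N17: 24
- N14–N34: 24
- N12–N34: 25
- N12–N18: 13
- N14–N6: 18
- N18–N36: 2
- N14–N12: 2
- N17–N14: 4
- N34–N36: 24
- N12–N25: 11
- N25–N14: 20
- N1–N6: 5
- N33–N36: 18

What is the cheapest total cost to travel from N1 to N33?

40

Enumerating some paths:
N1 - N6 - N14 - N36 - N33: 5+18+2+18 = 43
N1 - N12 - N18 - N36 - N33: 18+13+2+18 = 51
N1 - N12 - N14 - N36 - N33: 18+2+2+18 = 40
Cheapest is N1 - N12 - N14 - N36 - N33 at 40.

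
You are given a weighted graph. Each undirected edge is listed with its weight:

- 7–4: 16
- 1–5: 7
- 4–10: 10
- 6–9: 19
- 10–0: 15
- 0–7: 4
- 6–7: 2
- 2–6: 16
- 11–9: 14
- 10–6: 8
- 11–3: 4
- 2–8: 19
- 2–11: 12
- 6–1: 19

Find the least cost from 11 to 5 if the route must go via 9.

Best 11 to 9: 11 → 9 costing 14
Best 9 to 5: 9 → 6 → 1 → 5 costing 45
Total via 9: 14 + 45 = 59.

59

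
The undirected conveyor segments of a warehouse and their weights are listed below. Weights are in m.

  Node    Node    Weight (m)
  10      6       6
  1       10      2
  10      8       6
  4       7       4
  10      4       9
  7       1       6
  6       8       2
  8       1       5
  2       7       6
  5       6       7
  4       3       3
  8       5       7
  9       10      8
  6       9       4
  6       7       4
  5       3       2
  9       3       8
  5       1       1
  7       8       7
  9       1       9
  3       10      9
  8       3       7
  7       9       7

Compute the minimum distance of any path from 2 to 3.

Enumerating some paths:
2 - 7 - 6 - 5 - 3: 6+4+7+2 = 19
2 - 7 - 1 - 5 - 3: 6+6+1+2 = 15
2 - 7 - 6 - 8 - 3: 6+4+2+7 = 19
2 - 7 - 4 - 3: 6+4+3 = 13
Cheapest is 2 - 7 - 4 - 3 at 13 m.

13 m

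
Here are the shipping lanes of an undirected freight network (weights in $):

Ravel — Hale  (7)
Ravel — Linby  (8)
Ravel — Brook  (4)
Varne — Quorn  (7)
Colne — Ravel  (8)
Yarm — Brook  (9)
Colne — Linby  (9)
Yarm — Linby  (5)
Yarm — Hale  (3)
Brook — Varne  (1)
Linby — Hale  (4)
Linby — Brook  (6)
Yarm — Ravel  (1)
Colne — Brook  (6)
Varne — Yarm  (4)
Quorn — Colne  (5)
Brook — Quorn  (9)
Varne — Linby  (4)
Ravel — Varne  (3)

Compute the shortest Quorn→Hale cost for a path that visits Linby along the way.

$15

Best Quorn to Linby: Quorn–Varne–Linby costing 11
Shortest Linby→Hale: Linby–Hale = 4
Total via Linby: 11 + 4 = $15.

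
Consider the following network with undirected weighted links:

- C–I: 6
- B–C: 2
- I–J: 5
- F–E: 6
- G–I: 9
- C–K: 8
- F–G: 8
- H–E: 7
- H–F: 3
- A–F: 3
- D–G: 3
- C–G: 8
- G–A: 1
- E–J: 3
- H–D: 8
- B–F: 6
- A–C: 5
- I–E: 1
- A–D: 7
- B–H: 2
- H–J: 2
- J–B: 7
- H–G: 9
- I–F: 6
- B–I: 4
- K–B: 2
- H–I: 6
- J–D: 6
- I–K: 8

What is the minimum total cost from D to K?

12

Compare a few routes:
D - G - A - F - H - B - K: 3+1+3+3+2+2 = 14
D - H - B - K: 8+2+2 = 12
D - G - A - C - B - K: 3+1+5+2+2 = 13
Cheapest is D - H - B - K at 12.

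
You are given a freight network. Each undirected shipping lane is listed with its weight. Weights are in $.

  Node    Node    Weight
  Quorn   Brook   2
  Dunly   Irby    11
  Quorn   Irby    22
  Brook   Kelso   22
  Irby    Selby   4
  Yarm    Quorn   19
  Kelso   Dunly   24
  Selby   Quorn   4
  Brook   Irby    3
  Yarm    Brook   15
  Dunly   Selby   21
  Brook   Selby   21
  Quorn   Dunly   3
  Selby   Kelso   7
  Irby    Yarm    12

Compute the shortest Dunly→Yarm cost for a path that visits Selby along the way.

Best Dunly to Selby: Dunly → Quorn → Selby costing 7
Best Selby to Yarm: Selby → Irby → Yarm costing 16
Total via Selby: 7 + 16 = $23.

$23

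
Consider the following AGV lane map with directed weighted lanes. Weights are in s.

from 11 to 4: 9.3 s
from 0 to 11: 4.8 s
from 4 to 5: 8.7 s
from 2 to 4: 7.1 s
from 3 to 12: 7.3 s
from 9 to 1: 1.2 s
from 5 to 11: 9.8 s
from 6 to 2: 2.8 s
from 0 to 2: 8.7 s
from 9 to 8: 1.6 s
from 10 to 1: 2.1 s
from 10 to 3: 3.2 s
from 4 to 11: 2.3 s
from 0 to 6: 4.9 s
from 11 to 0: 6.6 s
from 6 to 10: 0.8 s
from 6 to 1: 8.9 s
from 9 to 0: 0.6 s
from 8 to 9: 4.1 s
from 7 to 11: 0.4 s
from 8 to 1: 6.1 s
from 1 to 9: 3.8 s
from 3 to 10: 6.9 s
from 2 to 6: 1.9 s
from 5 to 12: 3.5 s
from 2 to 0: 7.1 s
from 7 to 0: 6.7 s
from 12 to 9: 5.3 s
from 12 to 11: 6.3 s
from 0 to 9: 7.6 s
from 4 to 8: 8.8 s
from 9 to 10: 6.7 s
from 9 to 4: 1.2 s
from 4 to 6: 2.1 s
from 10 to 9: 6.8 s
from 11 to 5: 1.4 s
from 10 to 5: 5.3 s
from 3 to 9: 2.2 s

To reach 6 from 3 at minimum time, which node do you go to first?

9

Enumerating some paths:
3 - 9 - 4 - 6: 2.2+1.2+2.1 = 5.5
3 - 9 - 0 - 2 - 6: 2.2+0.6+8.7+1.9 = 13.4
3 - 9 - 0 - 6: 2.2+0.6+4.9 = 7.7
The minimum is 5.5 s via 3 - 9 - 4 - 6.
So from 3 the first move is to 9.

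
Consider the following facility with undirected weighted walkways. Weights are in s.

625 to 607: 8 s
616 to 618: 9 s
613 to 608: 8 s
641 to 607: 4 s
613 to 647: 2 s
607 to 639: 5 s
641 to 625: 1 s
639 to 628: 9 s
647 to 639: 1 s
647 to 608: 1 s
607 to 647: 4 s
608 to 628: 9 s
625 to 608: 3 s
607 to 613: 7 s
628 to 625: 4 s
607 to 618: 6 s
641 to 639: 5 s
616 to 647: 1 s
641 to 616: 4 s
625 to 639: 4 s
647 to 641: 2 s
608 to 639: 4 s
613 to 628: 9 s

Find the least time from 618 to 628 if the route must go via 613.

21 s

Best 618 to 613: 618–607–647–613 costing 12
Best 613 to 628: 613–628 costing 9
Total via 613: 12 + 9 = 21 s.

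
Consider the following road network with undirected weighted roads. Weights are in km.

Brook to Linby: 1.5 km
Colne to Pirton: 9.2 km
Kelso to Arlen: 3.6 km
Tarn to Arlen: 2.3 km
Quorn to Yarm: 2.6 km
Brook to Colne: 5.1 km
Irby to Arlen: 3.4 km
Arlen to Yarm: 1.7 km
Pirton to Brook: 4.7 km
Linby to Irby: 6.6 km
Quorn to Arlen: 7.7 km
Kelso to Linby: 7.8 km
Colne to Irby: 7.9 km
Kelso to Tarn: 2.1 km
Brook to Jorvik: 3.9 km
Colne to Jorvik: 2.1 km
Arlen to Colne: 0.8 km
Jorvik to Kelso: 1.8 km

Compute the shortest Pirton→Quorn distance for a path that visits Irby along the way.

20.5 km

Shortest Pirton→Irby: Pirton–Brook–Linby–Irby = 12.8
Shortest Irby→Quorn: Irby–Arlen–Yarm–Quorn = 7.7
Total via Irby: 12.8 + 7.7 = 20.5 km.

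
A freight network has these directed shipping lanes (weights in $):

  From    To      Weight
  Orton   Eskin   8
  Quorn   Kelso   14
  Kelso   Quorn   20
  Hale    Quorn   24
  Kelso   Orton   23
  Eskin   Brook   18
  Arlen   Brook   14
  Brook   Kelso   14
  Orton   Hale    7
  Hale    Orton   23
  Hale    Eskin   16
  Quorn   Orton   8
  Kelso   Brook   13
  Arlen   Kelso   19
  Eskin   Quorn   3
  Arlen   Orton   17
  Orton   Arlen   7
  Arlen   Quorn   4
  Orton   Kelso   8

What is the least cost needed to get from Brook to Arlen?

Settle nodes by increasing distance from Brook:
Brook: 0
Kelso: 14  (via Brook)
Quorn: 34  (via Kelso)
Orton: 37  (via Kelso)
Hale: 44  (via Orton)
Arlen: 44  (via Orton)
Shortest route: Brook–Kelso–Orton–Arlen = $44.

$44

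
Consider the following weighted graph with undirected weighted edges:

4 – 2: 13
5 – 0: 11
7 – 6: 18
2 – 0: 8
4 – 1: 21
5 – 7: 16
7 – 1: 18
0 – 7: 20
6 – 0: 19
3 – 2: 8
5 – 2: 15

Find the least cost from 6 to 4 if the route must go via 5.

Best 6 to 5: 6 → 0 → 5 costing 30
Shortest 5→4: 5 → 2 → 4 = 28
Total via 5: 30 + 28 = 58.

58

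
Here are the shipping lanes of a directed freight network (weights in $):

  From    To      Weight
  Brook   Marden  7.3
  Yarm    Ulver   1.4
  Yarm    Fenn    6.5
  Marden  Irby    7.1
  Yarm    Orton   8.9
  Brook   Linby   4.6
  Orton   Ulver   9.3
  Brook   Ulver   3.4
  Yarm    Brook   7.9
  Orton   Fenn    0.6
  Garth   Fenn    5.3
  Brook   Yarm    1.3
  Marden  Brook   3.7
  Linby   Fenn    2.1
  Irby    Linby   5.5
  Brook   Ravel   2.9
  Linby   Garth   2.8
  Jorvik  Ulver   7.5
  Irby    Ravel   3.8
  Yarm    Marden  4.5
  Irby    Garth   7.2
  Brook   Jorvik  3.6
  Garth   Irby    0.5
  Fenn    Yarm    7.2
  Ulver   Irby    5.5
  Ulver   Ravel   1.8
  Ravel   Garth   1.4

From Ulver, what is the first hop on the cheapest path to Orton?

Ravel

Compare a few routes:
Ulver → Irby → Linby → Fenn → Yarm → Orton: 5.5+5.5+2.1+7.2+8.9 = 29.2
Ulver → Ravel → Garth → Fenn → Yarm → Orton: 1.8+1.4+5.3+7.2+8.9 = 24.6
Ulver → Ravel → Garth → Irby → Linby → Fenn → Yarm → Orton: 1.8+1.4+0.5+5.5+2.1+7.2+8.9 = 27.4
The minimum is $24.6 via Ulver → Ravel → Garth → Fenn → Yarm → Orton.
So from Ulver the first move is to Ravel.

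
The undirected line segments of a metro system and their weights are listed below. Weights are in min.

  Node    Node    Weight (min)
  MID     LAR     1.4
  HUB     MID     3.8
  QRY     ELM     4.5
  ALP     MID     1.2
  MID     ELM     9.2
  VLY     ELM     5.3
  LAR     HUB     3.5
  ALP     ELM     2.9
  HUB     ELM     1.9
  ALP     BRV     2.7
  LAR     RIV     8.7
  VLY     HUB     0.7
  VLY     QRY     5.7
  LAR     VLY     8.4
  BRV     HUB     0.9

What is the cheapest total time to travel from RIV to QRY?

18.6 min

Running Dijkstra from RIV:
RIV: 0
LAR: 8.7  (via RIV)
MID: 10.1  (via LAR)
ALP: 11.3  (via MID)
HUB: 12.2  (via LAR)
VLY: 12.9  (via HUB)
BRV: 13.1  (via HUB)
ELM: 14.1  (via HUB)
QRY: 18.6  (via VLY)
Shortest route: RIV → LAR → HUB → VLY → QRY = 18.6 min.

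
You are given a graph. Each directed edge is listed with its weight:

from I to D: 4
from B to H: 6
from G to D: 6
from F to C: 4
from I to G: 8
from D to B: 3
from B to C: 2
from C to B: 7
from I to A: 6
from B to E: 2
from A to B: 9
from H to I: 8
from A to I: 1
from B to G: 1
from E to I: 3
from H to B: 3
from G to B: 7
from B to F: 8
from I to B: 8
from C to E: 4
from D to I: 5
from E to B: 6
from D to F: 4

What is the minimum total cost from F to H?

Running Dijkstra from F:
F: 0
C: 4  (via F)
E: 8  (via C)
B: 11  (via C)
I: 11  (via E)
G: 12  (via B)
D: 15  (via I)
A: 17  (via I)
H: 17  (via B)
Shortest route: F → C → B → H = 17.

17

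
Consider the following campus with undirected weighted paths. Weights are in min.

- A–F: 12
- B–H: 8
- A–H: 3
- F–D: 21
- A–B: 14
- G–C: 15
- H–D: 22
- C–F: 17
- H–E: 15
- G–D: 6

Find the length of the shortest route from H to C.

Candidate routes:
H - A - F - C: 3+12+17 = 32
H - B - A - F - C: 8+14+12+17 = 51
H - D - G - C: 22+6+15 = 43
The minimum is 32 min via H - A - F - C.

32 min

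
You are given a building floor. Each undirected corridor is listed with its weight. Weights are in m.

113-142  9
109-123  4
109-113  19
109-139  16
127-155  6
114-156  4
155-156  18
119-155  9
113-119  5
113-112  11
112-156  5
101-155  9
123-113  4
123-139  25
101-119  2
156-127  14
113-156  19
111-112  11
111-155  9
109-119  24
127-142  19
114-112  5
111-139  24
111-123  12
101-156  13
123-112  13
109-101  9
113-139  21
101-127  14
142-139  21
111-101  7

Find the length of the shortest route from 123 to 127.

Running Dijkstra from 123:
123: 0
109: 4  (via 123)
113: 4  (via 123)
119: 9  (via 113)
101: 11  (via 119)
111: 12  (via 123)
142: 13  (via 113)
112: 13  (via 123)
114: 18  (via 112)
155: 18  (via 119)
156: 18  (via 112)
139: 20  (via 109)
127: 24  (via 155)
Shortest route: 123–113–119–155–127 = 24 m.

24 m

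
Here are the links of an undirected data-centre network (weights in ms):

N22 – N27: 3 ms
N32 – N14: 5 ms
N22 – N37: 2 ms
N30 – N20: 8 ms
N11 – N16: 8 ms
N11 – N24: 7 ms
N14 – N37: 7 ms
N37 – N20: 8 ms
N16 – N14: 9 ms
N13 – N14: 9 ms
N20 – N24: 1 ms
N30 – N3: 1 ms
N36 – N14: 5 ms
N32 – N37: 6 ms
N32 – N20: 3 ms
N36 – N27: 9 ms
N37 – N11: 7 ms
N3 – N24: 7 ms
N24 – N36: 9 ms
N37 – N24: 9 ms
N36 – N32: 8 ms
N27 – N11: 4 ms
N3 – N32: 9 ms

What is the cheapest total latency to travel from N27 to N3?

Candidate routes:
N27–N22–N37–N32–N3: 3+2+6+9 = 20
N27–N11–N24–N3: 4+7+7 = 18
Cheapest is N27–N11–N24–N3 at 18 ms.

18 ms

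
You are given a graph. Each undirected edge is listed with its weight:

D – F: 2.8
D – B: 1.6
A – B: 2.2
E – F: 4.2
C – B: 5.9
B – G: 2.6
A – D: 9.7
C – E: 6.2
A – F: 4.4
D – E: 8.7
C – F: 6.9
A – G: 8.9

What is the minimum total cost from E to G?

11.2

Compare a few routes:
E → F → D → B → G: 4.2+2.8+1.6+2.6 = 11.2
E → F → A → B → G: 4.2+4.4+2.2+2.6 = 13.4
E → D → B → G: 8.7+1.6+2.6 = 12.9
The minimum is 11.2 via E → F → D → B → G.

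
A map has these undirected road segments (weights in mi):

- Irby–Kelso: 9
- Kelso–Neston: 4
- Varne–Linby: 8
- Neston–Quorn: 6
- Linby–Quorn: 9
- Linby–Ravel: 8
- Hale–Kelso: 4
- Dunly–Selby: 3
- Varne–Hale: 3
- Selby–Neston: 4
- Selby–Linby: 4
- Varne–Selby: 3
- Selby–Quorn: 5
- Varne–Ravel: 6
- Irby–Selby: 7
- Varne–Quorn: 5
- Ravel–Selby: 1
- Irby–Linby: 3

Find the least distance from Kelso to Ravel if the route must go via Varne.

11 mi

Shortest Kelso→Varne: Kelso–Hale–Varne = 7
Best Varne to Ravel: Varne–Selby–Ravel costing 4
Total via Varne: 7 + 4 = 11 mi.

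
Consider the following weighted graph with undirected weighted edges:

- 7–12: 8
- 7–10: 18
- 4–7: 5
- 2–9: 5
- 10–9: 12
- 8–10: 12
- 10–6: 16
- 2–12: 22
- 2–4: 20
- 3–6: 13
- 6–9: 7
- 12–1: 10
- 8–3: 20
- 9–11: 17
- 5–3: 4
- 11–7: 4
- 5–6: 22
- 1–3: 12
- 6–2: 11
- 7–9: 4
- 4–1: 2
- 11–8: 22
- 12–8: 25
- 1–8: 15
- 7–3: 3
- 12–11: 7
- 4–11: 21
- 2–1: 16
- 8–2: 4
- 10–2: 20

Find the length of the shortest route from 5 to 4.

Enumerating some paths:
5–3–7–12–1–4: 4+3+8+10+2 = 27
5–3–7–4: 4+3+5 = 12
5–3–7–11–12–1–4: 4+3+4+7+10+2 = 30
5–3–1–4: 4+12+2 = 18
Cheapest is 5–3–7–4 at 12.

12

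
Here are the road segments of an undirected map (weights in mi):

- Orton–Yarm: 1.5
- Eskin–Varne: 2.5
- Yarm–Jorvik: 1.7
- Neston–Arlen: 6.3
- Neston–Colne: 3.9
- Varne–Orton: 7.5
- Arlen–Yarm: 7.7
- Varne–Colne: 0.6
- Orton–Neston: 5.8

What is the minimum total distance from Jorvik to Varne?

Running Dijkstra from Jorvik:
Jorvik: 0
Yarm: 1.7  (via Jorvik)
Orton: 3.2  (via Yarm)
Neston: 9  (via Orton)
Arlen: 9.4  (via Yarm)
Varne: 10.7  (via Orton)
Shortest route: Jorvik–Yarm–Orton–Varne = 10.7 mi.

10.7 mi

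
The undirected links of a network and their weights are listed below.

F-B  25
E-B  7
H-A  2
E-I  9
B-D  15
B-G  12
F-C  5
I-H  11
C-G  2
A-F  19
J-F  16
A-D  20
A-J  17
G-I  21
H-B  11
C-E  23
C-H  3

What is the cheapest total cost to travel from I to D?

Compare a few routes:
I–H–A–D: 11+2+20 = 33
I–E–B–D: 9+7+15 = 31
Cheapest is I–E–B–D at 31.

31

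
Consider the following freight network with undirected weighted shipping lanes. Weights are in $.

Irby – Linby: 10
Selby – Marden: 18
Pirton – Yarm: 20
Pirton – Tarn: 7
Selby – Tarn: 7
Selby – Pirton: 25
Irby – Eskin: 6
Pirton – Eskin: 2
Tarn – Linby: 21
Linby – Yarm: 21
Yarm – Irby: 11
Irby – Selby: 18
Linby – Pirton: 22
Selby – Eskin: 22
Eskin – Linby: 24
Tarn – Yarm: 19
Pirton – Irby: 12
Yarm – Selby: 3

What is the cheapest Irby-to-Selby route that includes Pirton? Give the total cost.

$22

Shortest Irby→Pirton: Irby → Eskin → Pirton = 8
Shortest Pirton→Selby: Pirton → Tarn → Selby = 14
Total via Pirton: 8 + 14 = $22.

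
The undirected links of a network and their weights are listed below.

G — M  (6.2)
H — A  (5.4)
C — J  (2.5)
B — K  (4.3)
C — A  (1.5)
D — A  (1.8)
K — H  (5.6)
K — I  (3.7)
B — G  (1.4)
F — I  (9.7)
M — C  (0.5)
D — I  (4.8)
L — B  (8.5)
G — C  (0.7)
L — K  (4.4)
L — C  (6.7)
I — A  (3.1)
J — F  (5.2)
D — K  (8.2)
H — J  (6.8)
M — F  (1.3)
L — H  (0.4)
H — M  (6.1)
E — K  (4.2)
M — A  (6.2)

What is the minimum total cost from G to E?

Settle nodes by increasing distance from G:
G: 0
C: 0.7  (via G)
M: 1.2  (via C)
B: 1.4  (via G)
A: 2.2  (via C)
F: 2.5  (via M)
J: 3.2  (via C)
D: 4  (via A)
I: 5.3  (via A)
K: 5.7  (via B)
H: 7.3  (via M)
L: 7.4  (via C)
E: 9.9  (via K)
Shortest route: G → B → K → E = 9.9.

9.9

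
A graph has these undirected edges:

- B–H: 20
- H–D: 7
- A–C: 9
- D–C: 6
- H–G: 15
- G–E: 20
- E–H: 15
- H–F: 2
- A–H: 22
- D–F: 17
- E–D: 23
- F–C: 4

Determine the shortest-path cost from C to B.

26

Settle nodes by increasing distance from C:
C: 0
F: 4  (via C)
D: 6  (via C)
H: 6  (via F)
A: 9  (via C)
E: 21  (via H)
G: 21  (via H)
B: 26  (via H)
Shortest route: C → F → H → B = 26.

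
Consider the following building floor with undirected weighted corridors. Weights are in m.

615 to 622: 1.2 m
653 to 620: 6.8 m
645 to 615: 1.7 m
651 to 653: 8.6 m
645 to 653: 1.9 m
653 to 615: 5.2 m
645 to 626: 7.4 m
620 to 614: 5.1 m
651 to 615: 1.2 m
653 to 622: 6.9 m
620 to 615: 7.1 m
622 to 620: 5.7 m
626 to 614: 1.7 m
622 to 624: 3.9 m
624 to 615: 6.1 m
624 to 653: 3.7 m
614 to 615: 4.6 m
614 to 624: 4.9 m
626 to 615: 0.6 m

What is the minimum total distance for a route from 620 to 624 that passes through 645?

14.2 m

Best 620 to 645: 620 → 622 → 615 → 645 costing 8.6
Best 645 to 624: 645 → 653 → 624 costing 5.6
Total via 645: 8.6 + 5.6 = 14.2 m.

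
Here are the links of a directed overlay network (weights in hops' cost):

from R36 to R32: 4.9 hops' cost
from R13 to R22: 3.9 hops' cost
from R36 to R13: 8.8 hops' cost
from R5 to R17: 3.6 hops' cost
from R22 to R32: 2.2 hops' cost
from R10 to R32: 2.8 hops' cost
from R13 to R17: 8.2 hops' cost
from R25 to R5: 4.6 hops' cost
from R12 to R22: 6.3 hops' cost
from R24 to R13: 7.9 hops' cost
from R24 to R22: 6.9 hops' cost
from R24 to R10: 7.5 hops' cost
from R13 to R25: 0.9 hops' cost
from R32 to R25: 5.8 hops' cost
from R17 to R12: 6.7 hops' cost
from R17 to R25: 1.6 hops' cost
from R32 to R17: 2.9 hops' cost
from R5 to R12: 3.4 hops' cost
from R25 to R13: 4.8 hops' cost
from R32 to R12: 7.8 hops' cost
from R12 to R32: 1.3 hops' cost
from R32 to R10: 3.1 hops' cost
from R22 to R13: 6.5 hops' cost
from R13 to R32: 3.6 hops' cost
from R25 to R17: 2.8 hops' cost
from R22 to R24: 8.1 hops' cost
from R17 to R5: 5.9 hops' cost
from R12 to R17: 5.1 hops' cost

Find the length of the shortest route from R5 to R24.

Compare a few routes:
R5 → R17 → R25 → R13 → R22 → R24: 3.6+1.6+4.8+3.9+8.1 = 22
R5 → R17 → R12 → R22 → R24: 3.6+6.7+6.3+8.1 = 24.7
R5 → R12 → R22 → R24: 3.4+6.3+8.1 = 17.8
Cheapest is R5 → R12 → R22 → R24 at 17.8 hops' cost.

17.8 hops' cost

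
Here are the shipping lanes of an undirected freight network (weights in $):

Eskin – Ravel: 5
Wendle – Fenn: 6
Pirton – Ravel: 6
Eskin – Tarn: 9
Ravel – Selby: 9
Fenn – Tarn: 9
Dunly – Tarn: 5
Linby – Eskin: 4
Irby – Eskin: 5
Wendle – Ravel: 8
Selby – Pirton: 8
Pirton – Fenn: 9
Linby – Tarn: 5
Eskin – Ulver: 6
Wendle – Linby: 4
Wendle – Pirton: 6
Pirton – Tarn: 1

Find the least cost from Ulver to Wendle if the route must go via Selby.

$34

Shortest Ulver→Selby: Ulver → Eskin → Ravel → Selby = 20
Best Selby to Wendle: Selby → Pirton → Wendle costing 14
Total via Selby: 20 + 14 = $34.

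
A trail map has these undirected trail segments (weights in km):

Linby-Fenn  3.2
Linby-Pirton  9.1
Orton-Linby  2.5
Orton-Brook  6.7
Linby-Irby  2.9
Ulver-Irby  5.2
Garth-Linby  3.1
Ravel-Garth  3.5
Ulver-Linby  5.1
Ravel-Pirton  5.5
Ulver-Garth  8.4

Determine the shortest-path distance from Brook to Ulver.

Candidate routes:
Brook–Orton–Linby–Irby–Ulver: 6.7+2.5+2.9+5.2 = 17.3
Brook–Orton–Linby–Pirton–Ravel–Garth–Ulver: 6.7+2.5+9.1+5.5+3.5+8.4 = 35.7
Brook–Orton–Linby–Ulver: 6.7+2.5+5.1 = 14.3
Brook–Orton–Linby–Garth–Ulver: 6.7+2.5+3.1+8.4 = 20.7
The minimum is 14.3 km via Brook–Orton–Linby–Ulver.

14.3 km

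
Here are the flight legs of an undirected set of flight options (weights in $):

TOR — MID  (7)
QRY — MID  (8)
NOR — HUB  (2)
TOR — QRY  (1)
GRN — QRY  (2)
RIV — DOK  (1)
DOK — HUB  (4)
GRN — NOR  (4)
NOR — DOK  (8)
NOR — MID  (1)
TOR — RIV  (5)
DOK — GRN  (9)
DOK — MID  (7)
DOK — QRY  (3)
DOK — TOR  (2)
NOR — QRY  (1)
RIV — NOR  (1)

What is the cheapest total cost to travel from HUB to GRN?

Settle nodes by increasing distance from HUB:
HUB: 0
NOR: 2  (via HUB)
MID: 3  (via NOR)
RIV: 3  (via NOR)
QRY: 3  (via NOR)
DOK: 4  (via HUB)
TOR: 4  (via QRY)
GRN: 5  (via QRY)
Shortest route: HUB–NOR–QRY–GRN = $5.

$5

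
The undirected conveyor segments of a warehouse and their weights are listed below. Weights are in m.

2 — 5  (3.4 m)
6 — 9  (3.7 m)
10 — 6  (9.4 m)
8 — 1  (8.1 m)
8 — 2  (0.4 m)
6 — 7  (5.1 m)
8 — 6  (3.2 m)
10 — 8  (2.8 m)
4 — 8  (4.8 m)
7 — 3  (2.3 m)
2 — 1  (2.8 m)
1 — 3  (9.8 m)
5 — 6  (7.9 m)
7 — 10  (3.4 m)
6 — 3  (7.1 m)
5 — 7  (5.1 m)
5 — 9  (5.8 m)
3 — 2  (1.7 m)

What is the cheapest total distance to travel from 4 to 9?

Running Dijkstra from 4:
4: 0
8: 4.8  (via 4)
2: 5.2  (via 8)
3: 6.9  (via 2)
10: 7.6  (via 8)
1: 8  (via 2)
6: 8  (via 8)
5: 8.6  (via 2)
7: 9.2  (via 3)
9: 11.7  (via 6)
Shortest route: 4–8–6–9 = 11.7 m.

11.7 m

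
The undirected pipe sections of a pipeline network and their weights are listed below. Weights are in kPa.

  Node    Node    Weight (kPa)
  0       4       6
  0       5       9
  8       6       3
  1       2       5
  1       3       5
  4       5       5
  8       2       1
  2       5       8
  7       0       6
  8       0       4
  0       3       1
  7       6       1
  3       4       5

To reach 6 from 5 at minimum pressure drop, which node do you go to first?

2

Enumerating some paths:
5 - 2 - 8 - 6: 8+1+3 = 12
5 - 0 - 7 - 6: 9+6+1 = 16
The minimum is 12 kPa via 5 - 2 - 8 - 6.
So from 5 the first move is to 2.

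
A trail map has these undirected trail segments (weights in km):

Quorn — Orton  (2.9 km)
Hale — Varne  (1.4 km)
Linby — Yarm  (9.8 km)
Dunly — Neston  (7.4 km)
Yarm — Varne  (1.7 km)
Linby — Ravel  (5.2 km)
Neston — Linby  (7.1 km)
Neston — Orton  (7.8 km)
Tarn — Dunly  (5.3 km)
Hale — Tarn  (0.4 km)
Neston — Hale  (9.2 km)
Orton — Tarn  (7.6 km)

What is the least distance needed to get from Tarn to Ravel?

Compare a few routes:
Tarn–Hale–Neston–Linby–Ravel: 0.4+9.2+7.1+5.2 = 21.9
Tarn–Hale–Varne–Yarm–Linby–Ravel: 0.4+1.4+1.7+9.8+5.2 = 18.5
The minimum is 18.5 km via Tarn–Hale–Varne–Yarm–Linby–Ravel.

18.5 km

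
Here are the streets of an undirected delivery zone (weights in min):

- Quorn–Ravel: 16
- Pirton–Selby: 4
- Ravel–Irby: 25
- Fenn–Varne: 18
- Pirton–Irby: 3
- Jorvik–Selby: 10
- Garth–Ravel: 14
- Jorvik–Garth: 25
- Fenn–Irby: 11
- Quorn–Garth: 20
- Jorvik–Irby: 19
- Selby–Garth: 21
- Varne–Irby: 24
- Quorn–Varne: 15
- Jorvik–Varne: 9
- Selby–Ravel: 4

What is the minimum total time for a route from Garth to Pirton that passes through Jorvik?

39 min

Best Garth to Jorvik: Garth → Jorvik costing 25
Shortest Jorvik→Pirton: Jorvik → Selby → Pirton = 14
Total via Jorvik: 25 + 14 = 39 min.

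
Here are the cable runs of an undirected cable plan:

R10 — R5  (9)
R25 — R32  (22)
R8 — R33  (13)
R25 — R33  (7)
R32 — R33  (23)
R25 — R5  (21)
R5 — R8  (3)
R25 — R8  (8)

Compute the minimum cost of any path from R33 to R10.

25

Running Dijkstra from R33:
R33: 0
R25: 7  (via R33)
R8: 13  (via R33)
R5: 16  (via R8)
R32: 23  (via R33)
R10: 25  (via R5)
Shortest route: R33 → R8 → R5 → R10 = 25.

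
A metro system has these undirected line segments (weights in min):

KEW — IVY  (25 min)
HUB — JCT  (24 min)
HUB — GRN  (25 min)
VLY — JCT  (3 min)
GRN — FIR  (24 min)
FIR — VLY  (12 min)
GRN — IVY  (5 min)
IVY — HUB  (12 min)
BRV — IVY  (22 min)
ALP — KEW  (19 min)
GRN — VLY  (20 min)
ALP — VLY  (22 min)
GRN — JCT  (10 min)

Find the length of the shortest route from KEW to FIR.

Settle nodes by increasing distance from KEW:
KEW: 0
ALP: 19  (via KEW)
IVY: 25  (via KEW)
GRN: 30  (via IVY)
HUB: 37  (via IVY)
JCT: 40  (via GRN)
VLY: 41  (via ALP)
BRV: 47  (via IVY)
FIR: 53  (via VLY)
Shortest route: KEW → ALP → VLY → FIR = 53 min.

53 min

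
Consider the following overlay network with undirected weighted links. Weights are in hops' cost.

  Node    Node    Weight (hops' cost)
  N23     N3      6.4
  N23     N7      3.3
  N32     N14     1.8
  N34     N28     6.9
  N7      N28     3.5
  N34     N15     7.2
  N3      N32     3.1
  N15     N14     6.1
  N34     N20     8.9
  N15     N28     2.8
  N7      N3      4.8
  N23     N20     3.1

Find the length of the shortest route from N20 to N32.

12.6 hops' cost

Compare a few routes:
N20 → N23 → N7 → N3 → N32: 3.1+3.3+4.8+3.1 = 14.3
N20 → N23 → N7 → N28 → N15 → N14 → N32: 3.1+3.3+3.5+2.8+6.1+1.8 = 20.6
N20 → N23 → N3 → N32: 3.1+6.4+3.1 = 12.6
N20 → N34 → N15 → N14 → N32: 8.9+7.2+6.1+1.8 = 24
The minimum is 12.6 hops' cost via N20 → N23 → N3 → N32.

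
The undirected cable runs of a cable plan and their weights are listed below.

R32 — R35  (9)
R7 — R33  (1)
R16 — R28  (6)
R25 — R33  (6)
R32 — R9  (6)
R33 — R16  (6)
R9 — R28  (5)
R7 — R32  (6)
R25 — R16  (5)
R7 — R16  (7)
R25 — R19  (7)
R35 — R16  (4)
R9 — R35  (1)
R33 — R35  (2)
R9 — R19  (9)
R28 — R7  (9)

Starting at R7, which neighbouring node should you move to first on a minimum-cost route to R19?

R33

Compare a few routes:
R7–R33–R35–R9–R19: 1+2+1+9 = 13
R7–R33–R25–R19: 1+6+7 = 14
Cheapest is R7–R33–R35–R9–R19 at 13.
So from R7 the first move is to R33.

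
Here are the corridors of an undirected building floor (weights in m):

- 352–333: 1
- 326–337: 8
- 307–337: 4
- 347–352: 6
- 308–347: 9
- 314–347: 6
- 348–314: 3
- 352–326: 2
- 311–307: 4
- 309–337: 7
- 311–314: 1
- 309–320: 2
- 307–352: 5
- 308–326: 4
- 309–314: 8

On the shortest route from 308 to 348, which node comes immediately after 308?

347

Enumerating some paths:
308 - 347 - 314 - 348: 9+6+3 = 18
308 - 326 - 352 - 307 - 311 - 314 - 348: 4+2+5+4+1+3 = 19
The minimum is 18 m via 308 - 347 - 314 - 348.
So from 308 the first move is to 347.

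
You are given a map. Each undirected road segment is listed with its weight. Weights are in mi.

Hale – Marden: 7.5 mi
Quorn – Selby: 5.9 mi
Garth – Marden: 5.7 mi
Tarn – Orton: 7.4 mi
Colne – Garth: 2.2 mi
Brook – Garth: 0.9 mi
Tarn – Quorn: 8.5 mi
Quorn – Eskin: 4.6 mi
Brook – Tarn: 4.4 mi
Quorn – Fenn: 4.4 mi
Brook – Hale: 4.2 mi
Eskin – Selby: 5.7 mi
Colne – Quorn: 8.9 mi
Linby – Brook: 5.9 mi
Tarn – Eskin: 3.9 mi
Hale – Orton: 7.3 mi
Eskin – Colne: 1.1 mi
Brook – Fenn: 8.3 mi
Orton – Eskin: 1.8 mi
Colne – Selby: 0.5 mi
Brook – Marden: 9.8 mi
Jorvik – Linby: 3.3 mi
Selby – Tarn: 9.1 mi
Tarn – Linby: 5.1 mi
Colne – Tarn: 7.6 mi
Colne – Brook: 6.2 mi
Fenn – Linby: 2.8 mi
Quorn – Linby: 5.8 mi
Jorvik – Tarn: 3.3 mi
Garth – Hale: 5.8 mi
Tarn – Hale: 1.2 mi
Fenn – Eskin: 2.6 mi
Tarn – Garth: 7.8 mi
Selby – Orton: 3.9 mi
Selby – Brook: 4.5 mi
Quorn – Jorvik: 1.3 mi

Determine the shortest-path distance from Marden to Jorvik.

Settle nodes by increasing distance from Marden:
Marden: 0
Garth: 5.7  (via Marden)
Brook: 6.6  (via Garth)
Hale: 7.5  (via Marden)
Colne: 7.9  (via Garth)
Selby: 8.4  (via Colne)
Tarn: 8.7  (via Hale)
Eskin: 9  (via Colne)
Orton: 10.8  (via Eskin)
Fenn: 11.6  (via Eskin)
Jorvik: 12  (via Tarn)
Shortest route: Marden–Hale–Tarn–Jorvik = 12 mi.

12 mi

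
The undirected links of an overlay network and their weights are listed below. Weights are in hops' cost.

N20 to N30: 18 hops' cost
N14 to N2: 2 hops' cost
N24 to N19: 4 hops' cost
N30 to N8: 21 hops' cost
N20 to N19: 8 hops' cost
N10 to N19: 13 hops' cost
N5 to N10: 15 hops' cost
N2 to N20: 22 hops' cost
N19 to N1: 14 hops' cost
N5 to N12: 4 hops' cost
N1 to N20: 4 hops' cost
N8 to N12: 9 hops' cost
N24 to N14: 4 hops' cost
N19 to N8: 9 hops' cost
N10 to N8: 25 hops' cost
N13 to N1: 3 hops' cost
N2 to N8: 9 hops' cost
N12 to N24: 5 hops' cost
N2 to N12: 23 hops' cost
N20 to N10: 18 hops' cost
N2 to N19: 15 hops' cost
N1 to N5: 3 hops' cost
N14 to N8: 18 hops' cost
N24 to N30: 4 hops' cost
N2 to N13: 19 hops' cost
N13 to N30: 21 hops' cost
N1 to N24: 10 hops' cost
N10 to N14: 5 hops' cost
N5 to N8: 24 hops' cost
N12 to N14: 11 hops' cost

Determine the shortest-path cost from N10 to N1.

18 hops' cost

Settle nodes by increasing distance from N10:
N10: 0
N14: 5  (via N10)
N2: 7  (via N14)
N24: 9  (via N14)
N30: 13  (via N24)
N19: 13  (via N10)
N12: 14  (via N24)
N5: 15  (via N10)
N8: 16  (via N2)
N20: 18  (via N10)
N1: 18  (via N5)
Shortest route: N10 → N5 → N1 = 18 hops' cost.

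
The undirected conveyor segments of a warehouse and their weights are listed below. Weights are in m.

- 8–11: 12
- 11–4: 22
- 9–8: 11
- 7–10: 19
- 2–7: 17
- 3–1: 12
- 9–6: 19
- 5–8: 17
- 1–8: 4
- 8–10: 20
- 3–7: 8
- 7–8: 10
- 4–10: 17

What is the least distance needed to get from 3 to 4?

44 m

Candidate routes:
3–7–8–11–4: 8+10+12+22 = 52
3–7–10–4: 8+19+17 = 44
3–1–8–11–4: 12+4+12+22 = 50
3–1–8–10–4: 12+4+20+17 = 53
The minimum is 44 m via 3–7–10–4.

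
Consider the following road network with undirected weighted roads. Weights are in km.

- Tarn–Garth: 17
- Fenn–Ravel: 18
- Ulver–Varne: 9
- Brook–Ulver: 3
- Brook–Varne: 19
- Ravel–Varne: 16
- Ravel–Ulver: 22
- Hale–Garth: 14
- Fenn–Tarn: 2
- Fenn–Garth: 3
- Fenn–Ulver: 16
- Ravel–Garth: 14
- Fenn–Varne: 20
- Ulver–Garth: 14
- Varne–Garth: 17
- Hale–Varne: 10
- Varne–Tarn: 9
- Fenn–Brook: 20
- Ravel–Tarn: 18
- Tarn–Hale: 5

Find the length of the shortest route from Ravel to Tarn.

18 km

Settle nodes by increasing distance from Ravel:
Ravel: 0
Garth: 14  (via Ravel)
Varne: 16  (via Ravel)
Fenn: 17  (via Garth)
Tarn: 18  (via Ravel)
Shortest route: Ravel → Tarn = 18 km.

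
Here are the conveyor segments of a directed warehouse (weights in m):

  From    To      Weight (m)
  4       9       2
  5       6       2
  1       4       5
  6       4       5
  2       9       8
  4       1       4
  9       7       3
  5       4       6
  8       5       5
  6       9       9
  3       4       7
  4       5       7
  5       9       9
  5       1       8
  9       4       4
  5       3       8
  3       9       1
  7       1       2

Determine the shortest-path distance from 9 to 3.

Compare a few routes:
9 - 7 - 1 - 4 - 5 - 3: 3+2+5+7+8 = 25
9 - 4 - 5 - 3: 4+7+8 = 19
The minimum is 19 m via 9 - 4 - 5 - 3.

19 m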